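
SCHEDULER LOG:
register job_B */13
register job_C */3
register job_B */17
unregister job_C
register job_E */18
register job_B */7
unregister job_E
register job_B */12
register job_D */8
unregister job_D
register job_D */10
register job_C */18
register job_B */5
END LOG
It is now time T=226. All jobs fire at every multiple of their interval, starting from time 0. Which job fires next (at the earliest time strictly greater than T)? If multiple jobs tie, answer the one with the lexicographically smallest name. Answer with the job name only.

Op 1: register job_B */13 -> active={job_B:*/13}
Op 2: register job_C */3 -> active={job_B:*/13, job_C:*/3}
Op 3: register job_B */17 -> active={job_B:*/17, job_C:*/3}
Op 4: unregister job_C -> active={job_B:*/17}
Op 5: register job_E */18 -> active={job_B:*/17, job_E:*/18}
Op 6: register job_B */7 -> active={job_B:*/7, job_E:*/18}
Op 7: unregister job_E -> active={job_B:*/7}
Op 8: register job_B */12 -> active={job_B:*/12}
Op 9: register job_D */8 -> active={job_B:*/12, job_D:*/8}
Op 10: unregister job_D -> active={job_B:*/12}
Op 11: register job_D */10 -> active={job_B:*/12, job_D:*/10}
Op 12: register job_C */18 -> active={job_B:*/12, job_C:*/18, job_D:*/10}
Op 13: register job_B */5 -> active={job_B:*/5, job_C:*/18, job_D:*/10}
  job_B: interval 5, next fire after T=226 is 230
  job_C: interval 18, next fire after T=226 is 234
  job_D: interval 10, next fire after T=226 is 230
Earliest = 230, winner (lex tiebreak) = job_B

Answer: job_B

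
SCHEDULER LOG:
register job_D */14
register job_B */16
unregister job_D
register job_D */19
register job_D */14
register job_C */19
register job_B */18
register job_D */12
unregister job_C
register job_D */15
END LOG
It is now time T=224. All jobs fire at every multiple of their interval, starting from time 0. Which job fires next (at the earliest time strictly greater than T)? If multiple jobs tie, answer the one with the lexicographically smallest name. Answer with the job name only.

Answer: job_D

Derivation:
Op 1: register job_D */14 -> active={job_D:*/14}
Op 2: register job_B */16 -> active={job_B:*/16, job_D:*/14}
Op 3: unregister job_D -> active={job_B:*/16}
Op 4: register job_D */19 -> active={job_B:*/16, job_D:*/19}
Op 5: register job_D */14 -> active={job_B:*/16, job_D:*/14}
Op 6: register job_C */19 -> active={job_B:*/16, job_C:*/19, job_D:*/14}
Op 7: register job_B */18 -> active={job_B:*/18, job_C:*/19, job_D:*/14}
Op 8: register job_D */12 -> active={job_B:*/18, job_C:*/19, job_D:*/12}
Op 9: unregister job_C -> active={job_B:*/18, job_D:*/12}
Op 10: register job_D */15 -> active={job_B:*/18, job_D:*/15}
  job_B: interval 18, next fire after T=224 is 234
  job_D: interval 15, next fire after T=224 is 225
Earliest = 225, winner (lex tiebreak) = job_D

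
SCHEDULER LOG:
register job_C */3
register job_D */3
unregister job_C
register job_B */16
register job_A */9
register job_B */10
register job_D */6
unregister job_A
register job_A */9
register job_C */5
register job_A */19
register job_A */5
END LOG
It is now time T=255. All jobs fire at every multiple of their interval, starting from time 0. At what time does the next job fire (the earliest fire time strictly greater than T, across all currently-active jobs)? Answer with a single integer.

Op 1: register job_C */3 -> active={job_C:*/3}
Op 2: register job_D */3 -> active={job_C:*/3, job_D:*/3}
Op 3: unregister job_C -> active={job_D:*/3}
Op 4: register job_B */16 -> active={job_B:*/16, job_D:*/3}
Op 5: register job_A */9 -> active={job_A:*/9, job_B:*/16, job_D:*/3}
Op 6: register job_B */10 -> active={job_A:*/9, job_B:*/10, job_D:*/3}
Op 7: register job_D */6 -> active={job_A:*/9, job_B:*/10, job_D:*/6}
Op 8: unregister job_A -> active={job_B:*/10, job_D:*/6}
Op 9: register job_A */9 -> active={job_A:*/9, job_B:*/10, job_D:*/6}
Op 10: register job_C */5 -> active={job_A:*/9, job_B:*/10, job_C:*/5, job_D:*/6}
Op 11: register job_A */19 -> active={job_A:*/19, job_B:*/10, job_C:*/5, job_D:*/6}
Op 12: register job_A */5 -> active={job_A:*/5, job_B:*/10, job_C:*/5, job_D:*/6}
  job_A: interval 5, next fire after T=255 is 260
  job_B: interval 10, next fire after T=255 is 260
  job_C: interval 5, next fire after T=255 is 260
  job_D: interval 6, next fire after T=255 is 258
Earliest fire time = 258 (job job_D)

Answer: 258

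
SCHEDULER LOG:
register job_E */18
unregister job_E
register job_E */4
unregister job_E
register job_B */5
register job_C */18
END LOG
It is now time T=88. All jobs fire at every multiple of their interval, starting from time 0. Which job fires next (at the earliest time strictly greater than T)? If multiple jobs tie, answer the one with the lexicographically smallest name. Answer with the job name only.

Op 1: register job_E */18 -> active={job_E:*/18}
Op 2: unregister job_E -> active={}
Op 3: register job_E */4 -> active={job_E:*/4}
Op 4: unregister job_E -> active={}
Op 5: register job_B */5 -> active={job_B:*/5}
Op 6: register job_C */18 -> active={job_B:*/5, job_C:*/18}
  job_B: interval 5, next fire after T=88 is 90
  job_C: interval 18, next fire after T=88 is 90
Earliest = 90, winner (lex tiebreak) = job_B

Answer: job_B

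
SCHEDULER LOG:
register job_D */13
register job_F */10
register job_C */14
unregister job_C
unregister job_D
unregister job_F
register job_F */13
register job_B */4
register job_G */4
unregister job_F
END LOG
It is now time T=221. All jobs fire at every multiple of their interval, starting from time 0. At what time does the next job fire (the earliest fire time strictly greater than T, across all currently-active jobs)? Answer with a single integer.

Answer: 224

Derivation:
Op 1: register job_D */13 -> active={job_D:*/13}
Op 2: register job_F */10 -> active={job_D:*/13, job_F:*/10}
Op 3: register job_C */14 -> active={job_C:*/14, job_D:*/13, job_F:*/10}
Op 4: unregister job_C -> active={job_D:*/13, job_F:*/10}
Op 5: unregister job_D -> active={job_F:*/10}
Op 6: unregister job_F -> active={}
Op 7: register job_F */13 -> active={job_F:*/13}
Op 8: register job_B */4 -> active={job_B:*/4, job_F:*/13}
Op 9: register job_G */4 -> active={job_B:*/4, job_F:*/13, job_G:*/4}
Op 10: unregister job_F -> active={job_B:*/4, job_G:*/4}
  job_B: interval 4, next fire after T=221 is 224
  job_G: interval 4, next fire after T=221 is 224
Earliest fire time = 224 (job job_B)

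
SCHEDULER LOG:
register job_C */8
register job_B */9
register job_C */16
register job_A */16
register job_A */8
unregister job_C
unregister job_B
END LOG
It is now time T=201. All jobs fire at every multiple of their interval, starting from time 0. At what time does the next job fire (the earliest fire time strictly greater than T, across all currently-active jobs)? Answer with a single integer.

Answer: 208

Derivation:
Op 1: register job_C */8 -> active={job_C:*/8}
Op 2: register job_B */9 -> active={job_B:*/9, job_C:*/8}
Op 3: register job_C */16 -> active={job_B:*/9, job_C:*/16}
Op 4: register job_A */16 -> active={job_A:*/16, job_B:*/9, job_C:*/16}
Op 5: register job_A */8 -> active={job_A:*/8, job_B:*/9, job_C:*/16}
Op 6: unregister job_C -> active={job_A:*/8, job_B:*/9}
Op 7: unregister job_B -> active={job_A:*/8}
  job_A: interval 8, next fire after T=201 is 208
Earliest fire time = 208 (job job_A)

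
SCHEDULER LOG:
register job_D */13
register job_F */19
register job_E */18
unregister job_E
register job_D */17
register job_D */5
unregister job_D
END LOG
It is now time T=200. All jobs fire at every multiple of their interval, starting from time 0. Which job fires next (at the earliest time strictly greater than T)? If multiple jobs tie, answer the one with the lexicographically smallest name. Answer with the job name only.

Answer: job_F

Derivation:
Op 1: register job_D */13 -> active={job_D:*/13}
Op 2: register job_F */19 -> active={job_D:*/13, job_F:*/19}
Op 3: register job_E */18 -> active={job_D:*/13, job_E:*/18, job_F:*/19}
Op 4: unregister job_E -> active={job_D:*/13, job_F:*/19}
Op 5: register job_D */17 -> active={job_D:*/17, job_F:*/19}
Op 6: register job_D */5 -> active={job_D:*/5, job_F:*/19}
Op 7: unregister job_D -> active={job_F:*/19}
  job_F: interval 19, next fire after T=200 is 209
Earliest = 209, winner (lex tiebreak) = job_F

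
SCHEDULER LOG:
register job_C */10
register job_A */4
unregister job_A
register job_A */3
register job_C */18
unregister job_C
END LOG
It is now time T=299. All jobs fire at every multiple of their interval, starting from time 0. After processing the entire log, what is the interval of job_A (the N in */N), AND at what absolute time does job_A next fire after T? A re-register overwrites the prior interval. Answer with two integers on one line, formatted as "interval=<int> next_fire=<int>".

Answer: interval=3 next_fire=300

Derivation:
Op 1: register job_C */10 -> active={job_C:*/10}
Op 2: register job_A */4 -> active={job_A:*/4, job_C:*/10}
Op 3: unregister job_A -> active={job_C:*/10}
Op 4: register job_A */3 -> active={job_A:*/3, job_C:*/10}
Op 5: register job_C */18 -> active={job_A:*/3, job_C:*/18}
Op 6: unregister job_C -> active={job_A:*/3}
Final interval of job_A = 3
Next fire of job_A after T=299: (299//3+1)*3 = 300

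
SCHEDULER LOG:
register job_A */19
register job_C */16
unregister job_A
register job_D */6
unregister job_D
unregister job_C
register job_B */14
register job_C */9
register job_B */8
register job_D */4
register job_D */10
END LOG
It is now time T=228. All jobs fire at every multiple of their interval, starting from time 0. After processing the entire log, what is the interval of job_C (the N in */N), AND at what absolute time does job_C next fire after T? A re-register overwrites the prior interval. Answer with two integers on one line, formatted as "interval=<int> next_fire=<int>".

Op 1: register job_A */19 -> active={job_A:*/19}
Op 2: register job_C */16 -> active={job_A:*/19, job_C:*/16}
Op 3: unregister job_A -> active={job_C:*/16}
Op 4: register job_D */6 -> active={job_C:*/16, job_D:*/6}
Op 5: unregister job_D -> active={job_C:*/16}
Op 6: unregister job_C -> active={}
Op 7: register job_B */14 -> active={job_B:*/14}
Op 8: register job_C */9 -> active={job_B:*/14, job_C:*/9}
Op 9: register job_B */8 -> active={job_B:*/8, job_C:*/9}
Op 10: register job_D */4 -> active={job_B:*/8, job_C:*/9, job_D:*/4}
Op 11: register job_D */10 -> active={job_B:*/8, job_C:*/9, job_D:*/10}
Final interval of job_C = 9
Next fire of job_C after T=228: (228//9+1)*9 = 234

Answer: interval=9 next_fire=234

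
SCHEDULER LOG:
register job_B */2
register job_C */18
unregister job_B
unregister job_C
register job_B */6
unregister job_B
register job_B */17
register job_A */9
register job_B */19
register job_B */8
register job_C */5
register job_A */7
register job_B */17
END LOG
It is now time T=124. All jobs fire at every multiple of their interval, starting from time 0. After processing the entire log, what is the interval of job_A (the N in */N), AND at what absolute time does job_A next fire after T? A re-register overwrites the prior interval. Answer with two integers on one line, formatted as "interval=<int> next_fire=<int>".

Answer: interval=7 next_fire=126

Derivation:
Op 1: register job_B */2 -> active={job_B:*/2}
Op 2: register job_C */18 -> active={job_B:*/2, job_C:*/18}
Op 3: unregister job_B -> active={job_C:*/18}
Op 4: unregister job_C -> active={}
Op 5: register job_B */6 -> active={job_B:*/6}
Op 6: unregister job_B -> active={}
Op 7: register job_B */17 -> active={job_B:*/17}
Op 8: register job_A */9 -> active={job_A:*/9, job_B:*/17}
Op 9: register job_B */19 -> active={job_A:*/9, job_B:*/19}
Op 10: register job_B */8 -> active={job_A:*/9, job_B:*/8}
Op 11: register job_C */5 -> active={job_A:*/9, job_B:*/8, job_C:*/5}
Op 12: register job_A */7 -> active={job_A:*/7, job_B:*/8, job_C:*/5}
Op 13: register job_B */17 -> active={job_A:*/7, job_B:*/17, job_C:*/5}
Final interval of job_A = 7
Next fire of job_A after T=124: (124//7+1)*7 = 126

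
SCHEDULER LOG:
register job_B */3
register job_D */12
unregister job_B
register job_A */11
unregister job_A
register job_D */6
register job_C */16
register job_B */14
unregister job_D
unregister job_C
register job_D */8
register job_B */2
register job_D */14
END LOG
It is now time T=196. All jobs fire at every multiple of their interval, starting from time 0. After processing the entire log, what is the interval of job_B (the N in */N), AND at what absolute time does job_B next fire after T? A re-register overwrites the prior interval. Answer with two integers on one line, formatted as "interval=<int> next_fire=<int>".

Op 1: register job_B */3 -> active={job_B:*/3}
Op 2: register job_D */12 -> active={job_B:*/3, job_D:*/12}
Op 3: unregister job_B -> active={job_D:*/12}
Op 4: register job_A */11 -> active={job_A:*/11, job_D:*/12}
Op 5: unregister job_A -> active={job_D:*/12}
Op 6: register job_D */6 -> active={job_D:*/6}
Op 7: register job_C */16 -> active={job_C:*/16, job_D:*/6}
Op 8: register job_B */14 -> active={job_B:*/14, job_C:*/16, job_D:*/6}
Op 9: unregister job_D -> active={job_B:*/14, job_C:*/16}
Op 10: unregister job_C -> active={job_B:*/14}
Op 11: register job_D */8 -> active={job_B:*/14, job_D:*/8}
Op 12: register job_B */2 -> active={job_B:*/2, job_D:*/8}
Op 13: register job_D */14 -> active={job_B:*/2, job_D:*/14}
Final interval of job_B = 2
Next fire of job_B after T=196: (196//2+1)*2 = 198

Answer: interval=2 next_fire=198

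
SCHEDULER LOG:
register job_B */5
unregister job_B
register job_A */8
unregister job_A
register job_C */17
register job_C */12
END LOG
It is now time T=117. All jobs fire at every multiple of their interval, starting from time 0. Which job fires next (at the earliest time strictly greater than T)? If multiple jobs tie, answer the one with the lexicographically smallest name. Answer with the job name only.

Op 1: register job_B */5 -> active={job_B:*/5}
Op 2: unregister job_B -> active={}
Op 3: register job_A */8 -> active={job_A:*/8}
Op 4: unregister job_A -> active={}
Op 5: register job_C */17 -> active={job_C:*/17}
Op 6: register job_C */12 -> active={job_C:*/12}
  job_C: interval 12, next fire after T=117 is 120
Earliest = 120, winner (lex tiebreak) = job_C

Answer: job_C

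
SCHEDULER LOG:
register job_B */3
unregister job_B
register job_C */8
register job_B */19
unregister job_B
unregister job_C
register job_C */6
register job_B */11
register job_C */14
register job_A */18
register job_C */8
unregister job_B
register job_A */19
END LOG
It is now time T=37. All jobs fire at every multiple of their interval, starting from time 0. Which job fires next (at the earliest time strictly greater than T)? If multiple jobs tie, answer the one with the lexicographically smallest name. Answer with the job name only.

Answer: job_A

Derivation:
Op 1: register job_B */3 -> active={job_B:*/3}
Op 2: unregister job_B -> active={}
Op 3: register job_C */8 -> active={job_C:*/8}
Op 4: register job_B */19 -> active={job_B:*/19, job_C:*/8}
Op 5: unregister job_B -> active={job_C:*/8}
Op 6: unregister job_C -> active={}
Op 7: register job_C */6 -> active={job_C:*/6}
Op 8: register job_B */11 -> active={job_B:*/11, job_C:*/6}
Op 9: register job_C */14 -> active={job_B:*/11, job_C:*/14}
Op 10: register job_A */18 -> active={job_A:*/18, job_B:*/11, job_C:*/14}
Op 11: register job_C */8 -> active={job_A:*/18, job_B:*/11, job_C:*/8}
Op 12: unregister job_B -> active={job_A:*/18, job_C:*/8}
Op 13: register job_A */19 -> active={job_A:*/19, job_C:*/8}
  job_A: interval 19, next fire after T=37 is 38
  job_C: interval 8, next fire after T=37 is 40
Earliest = 38, winner (lex tiebreak) = job_A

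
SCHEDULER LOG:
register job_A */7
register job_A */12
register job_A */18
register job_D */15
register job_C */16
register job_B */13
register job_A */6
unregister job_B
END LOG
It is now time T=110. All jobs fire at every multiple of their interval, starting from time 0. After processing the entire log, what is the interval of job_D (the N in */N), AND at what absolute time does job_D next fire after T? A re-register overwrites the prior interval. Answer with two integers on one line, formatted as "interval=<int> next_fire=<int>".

Answer: interval=15 next_fire=120

Derivation:
Op 1: register job_A */7 -> active={job_A:*/7}
Op 2: register job_A */12 -> active={job_A:*/12}
Op 3: register job_A */18 -> active={job_A:*/18}
Op 4: register job_D */15 -> active={job_A:*/18, job_D:*/15}
Op 5: register job_C */16 -> active={job_A:*/18, job_C:*/16, job_D:*/15}
Op 6: register job_B */13 -> active={job_A:*/18, job_B:*/13, job_C:*/16, job_D:*/15}
Op 7: register job_A */6 -> active={job_A:*/6, job_B:*/13, job_C:*/16, job_D:*/15}
Op 8: unregister job_B -> active={job_A:*/6, job_C:*/16, job_D:*/15}
Final interval of job_D = 15
Next fire of job_D after T=110: (110//15+1)*15 = 120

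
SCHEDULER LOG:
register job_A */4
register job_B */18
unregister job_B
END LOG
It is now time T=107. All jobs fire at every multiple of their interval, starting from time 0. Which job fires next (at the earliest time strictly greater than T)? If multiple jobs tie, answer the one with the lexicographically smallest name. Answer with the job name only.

Answer: job_A

Derivation:
Op 1: register job_A */4 -> active={job_A:*/4}
Op 2: register job_B */18 -> active={job_A:*/4, job_B:*/18}
Op 3: unregister job_B -> active={job_A:*/4}
  job_A: interval 4, next fire after T=107 is 108
Earliest = 108, winner (lex tiebreak) = job_A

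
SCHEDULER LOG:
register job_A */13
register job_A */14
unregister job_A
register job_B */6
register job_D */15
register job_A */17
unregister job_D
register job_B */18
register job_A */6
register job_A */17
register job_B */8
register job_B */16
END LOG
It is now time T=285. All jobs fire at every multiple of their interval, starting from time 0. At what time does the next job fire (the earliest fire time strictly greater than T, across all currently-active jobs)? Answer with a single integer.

Op 1: register job_A */13 -> active={job_A:*/13}
Op 2: register job_A */14 -> active={job_A:*/14}
Op 3: unregister job_A -> active={}
Op 4: register job_B */6 -> active={job_B:*/6}
Op 5: register job_D */15 -> active={job_B:*/6, job_D:*/15}
Op 6: register job_A */17 -> active={job_A:*/17, job_B:*/6, job_D:*/15}
Op 7: unregister job_D -> active={job_A:*/17, job_B:*/6}
Op 8: register job_B */18 -> active={job_A:*/17, job_B:*/18}
Op 9: register job_A */6 -> active={job_A:*/6, job_B:*/18}
Op 10: register job_A */17 -> active={job_A:*/17, job_B:*/18}
Op 11: register job_B */8 -> active={job_A:*/17, job_B:*/8}
Op 12: register job_B */16 -> active={job_A:*/17, job_B:*/16}
  job_A: interval 17, next fire after T=285 is 289
  job_B: interval 16, next fire after T=285 is 288
Earliest fire time = 288 (job job_B)

Answer: 288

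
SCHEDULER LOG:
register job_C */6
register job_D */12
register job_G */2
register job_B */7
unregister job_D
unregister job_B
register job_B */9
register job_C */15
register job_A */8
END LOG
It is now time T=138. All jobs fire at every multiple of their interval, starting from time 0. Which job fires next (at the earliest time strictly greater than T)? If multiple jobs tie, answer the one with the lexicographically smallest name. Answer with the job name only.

Op 1: register job_C */6 -> active={job_C:*/6}
Op 2: register job_D */12 -> active={job_C:*/6, job_D:*/12}
Op 3: register job_G */2 -> active={job_C:*/6, job_D:*/12, job_G:*/2}
Op 4: register job_B */7 -> active={job_B:*/7, job_C:*/6, job_D:*/12, job_G:*/2}
Op 5: unregister job_D -> active={job_B:*/7, job_C:*/6, job_G:*/2}
Op 6: unregister job_B -> active={job_C:*/6, job_G:*/2}
Op 7: register job_B */9 -> active={job_B:*/9, job_C:*/6, job_G:*/2}
Op 8: register job_C */15 -> active={job_B:*/9, job_C:*/15, job_G:*/2}
Op 9: register job_A */8 -> active={job_A:*/8, job_B:*/9, job_C:*/15, job_G:*/2}
  job_A: interval 8, next fire after T=138 is 144
  job_B: interval 9, next fire after T=138 is 144
  job_C: interval 15, next fire after T=138 is 150
  job_G: interval 2, next fire after T=138 is 140
Earliest = 140, winner (lex tiebreak) = job_G

Answer: job_G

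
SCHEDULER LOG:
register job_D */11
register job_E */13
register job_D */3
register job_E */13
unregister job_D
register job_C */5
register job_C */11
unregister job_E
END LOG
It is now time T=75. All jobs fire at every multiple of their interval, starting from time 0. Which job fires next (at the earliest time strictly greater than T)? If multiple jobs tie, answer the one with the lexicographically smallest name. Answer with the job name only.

Answer: job_C

Derivation:
Op 1: register job_D */11 -> active={job_D:*/11}
Op 2: register job_E */13 -> active={job_D:*/11, job_E:*/13}
Op 3: register job_D */3 -> active={job_D:*/3, job_E:*/13}
Op 4: register job_E */13 -> active={job_D:*/3, job_E:*/13}
Op 5: unregister job_D -> active={job_E:*/13}
Op 6: register job_C */5 -> active={job_C:*/5, job_E:*/13}
Op 7: register job_C */11 -> active={job_C:*/11, job_E:*/13}
Op 8: unregister job_E -> active={job_C:*/11}
  job_C: interval 11, next fire after T=75 is 77
Earliest = 77, winner (lex tiebreak) = job_C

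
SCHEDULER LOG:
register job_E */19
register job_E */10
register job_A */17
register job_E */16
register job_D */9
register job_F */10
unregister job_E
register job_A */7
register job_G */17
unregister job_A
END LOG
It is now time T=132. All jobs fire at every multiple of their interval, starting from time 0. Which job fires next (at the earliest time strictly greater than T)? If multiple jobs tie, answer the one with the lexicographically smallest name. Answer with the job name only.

Op 1: register job_E */19 -> active={job_E:*/19}
Op 2: register job_E */10 -> active={job_E:*/10}
Op 3: register job_A */17 -> active={job_A:*/17, job_E:*/10}
Op 4: register job_E */16 -> active={job_A:*/17, job_E:*/16}
Op 5: register job_D */9 -> active={job_A:*/17, job_D:*/9, job_E:*/16}
Op 6: register job_F */10 -> active={job_A:*/17, job_D:*/9, job_E:*/16, job_F:*/10}
Op 7: unregister job_E -> active={job_A:*/17, job_D:*/9, job_F:*/10}
Op 8: register job_A */7 -> active={job_A:*/7, job_D:*/9, job_F:*/10}
Op 9: register job_G */17 -> active={job_A:*/7, job_D:*/9, job_F:*/10, job_G:*/17}
Op 10: unregister job_A -> active={job_D:*/9, job_F:*/10, job_G:*/17}
  job_D: interval 9, next fire after T=132 is 135
  job_F: interval 10, next fire after T=132 is 140
  job_G: interval 17, next fire after T=132 is 136
Earliest = 135, winner (lex tiebreak) = job_D

Answer: job_D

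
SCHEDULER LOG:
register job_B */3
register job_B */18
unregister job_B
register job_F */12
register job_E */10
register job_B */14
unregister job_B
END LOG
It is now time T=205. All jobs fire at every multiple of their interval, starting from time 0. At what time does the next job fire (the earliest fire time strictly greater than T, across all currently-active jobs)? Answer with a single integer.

Op 1: register job_B */3 -> active={job_B:*/3}
Op 2: register job_B */18 -> active={job_B:*/18}
Op 3: unregister job_B -> active={}
Op 4: register job_F */12 -> active={job_F:*/12}
Op 5: register job_E */10 -> active={job_E:*/10, job_F:*/12}
Op 6: register job_B */14 -> active={job_B:*/14, job_E:*/10, job_F:*/12}
Op 7: unregister job_B -> active={job_E:*/10, job_F:*/12}
  job_E: interval 10, next fire after T=205 is 210
  job_F: interval 12, next fire after T=205 is 216
Earliest fire time = 210 (job job_E)

Answer: 210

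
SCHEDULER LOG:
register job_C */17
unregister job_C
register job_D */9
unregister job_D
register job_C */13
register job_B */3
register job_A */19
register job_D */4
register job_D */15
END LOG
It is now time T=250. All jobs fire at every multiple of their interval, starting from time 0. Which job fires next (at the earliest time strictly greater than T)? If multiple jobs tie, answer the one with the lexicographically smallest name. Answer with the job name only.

Answer: job_B

Derivation:
Op 1: register job_C */17 -> active={job_C:*/17}
Op 2: unregister job_C -> active={}
Op 3: register job_D */9 -> active={job_D:*/9}
Op 4: unregister job_D -> active={}
Op 5: register job_C */13 -> active={job_C:*/13}
Op 6: register job_B */3 -> active={job_B:*/3, job_C:*/13}
Op 7: register job_A */19 -> active={job_A:*/19, job_B:*/3, job_C:*/13}
Op 8: register job_D */4 -> active={job_A:*/19, job_B:*/3, job_C:*/13, job_D:*/4}
Op 9: register job_D */15 -> active={job_A:*/19, job_B:*/3, job_C:*/13, job_D:*/15}
  job_A: interval 19, next fire after T=250 is 266
  job_B: interval 3, next fire after T=250 is 252
  job_C: interval 13, next fire after T=250 is 260
  job_D: interval 15, next fire after T=250 is 255
Earliest = 252, winner (lex tiebreak) = job_B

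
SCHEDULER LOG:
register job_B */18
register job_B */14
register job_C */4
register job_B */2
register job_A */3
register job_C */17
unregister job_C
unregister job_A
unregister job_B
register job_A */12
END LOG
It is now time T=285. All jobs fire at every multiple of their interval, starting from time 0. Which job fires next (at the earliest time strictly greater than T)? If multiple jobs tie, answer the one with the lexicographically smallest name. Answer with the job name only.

Op 1: register job_B */18 -> active={job_B:*/18}
Op 2: register job_B */14 -> active={job_B:*/14}
Op 3: register job_C */4 -> active={job_B:*/14, job_C:*/4}
Op 4: register job_B */2 -> active={job_B:*/2, job_C:*/4}
Op 5: register job_A */3 -> active={job_A:*/3, job_B:*/2, job_C:*/4}
Op 6: register job_C */17 -> active={job_A:*/3, job_B:*/2, job_C:*/17}
Op 7: unregister job_C -> active={job_A:*/3, job_B:*/2}
Op 8: unregister job_A -> active={job_B:*/2}
Op 9: unregister job_B -> active={}
Op 10: register job_A */12 -> active={job_A:*/12}
  job_A: interval 12, next fire after T=285 is 288
Earliest = 288, winner (lex tiebreak) = job_A

Answer: job_A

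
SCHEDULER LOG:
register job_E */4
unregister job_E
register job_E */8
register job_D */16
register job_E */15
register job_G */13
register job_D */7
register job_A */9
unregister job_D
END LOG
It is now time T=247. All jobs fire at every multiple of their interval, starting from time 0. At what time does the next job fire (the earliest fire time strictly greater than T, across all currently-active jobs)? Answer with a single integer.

Op 1: register job_E */4 -> active={job_E:*/4}
Op 2: unregister job_E -> active={}
Op 3: register job_E */8 -> active={job_E:*/8}
Op 4: register job_D */16 -> active={job_D:*/16, job_E:*/8}
Op 5: register job_E */15 -> active={job_D:*/16, job_E:*/15}
Op 6: register job_G */13 -> active={job_D:*/16, job_E:*/15, job_G:*/13}
Op 7: register job_D */7 -> active={job_D:*/7, job_E:*/15, job_G:*/13}
Op 8: register job_A */9 -> active={job_A:*/9, job_D:*/7, job_E:*/15, job_G:*/13}
Op 9: unregister job_D -> active={job_A:*/9, job_E:*/15, job_G:*/13}
  job_A: interval 9, next fire after T=247 is 252
  job_E: interval 15, next fire after T=247 is 255
  job_G: interval 13, next fire after T=247 is 260
Earliest fire time = 252 (job job_A)

Answer: 252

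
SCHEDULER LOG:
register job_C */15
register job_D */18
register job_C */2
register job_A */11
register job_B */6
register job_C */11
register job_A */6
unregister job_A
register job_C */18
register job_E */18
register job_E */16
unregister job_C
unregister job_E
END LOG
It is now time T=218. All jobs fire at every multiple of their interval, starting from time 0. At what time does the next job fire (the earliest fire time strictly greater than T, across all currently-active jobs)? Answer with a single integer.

Op 1: register job_C */15 -> active={job_C:*/15}
Op 2: register job_D */18 -> active={job_C:*/15, job_D:*/18}
Op 3: register job_C */2 -> active={job_C:*/2, job_D:*/18}
Op 4: register job_A */11 -> active={job_A:*/11, job_C:*/2, job_D:*/18}
Op 5: register job_B */6 -> active={job_A:*/11, job_B:*/6, job_C:*/2, job_D:*/18}
Op 6: register job_C */11 -> active={job_A:*/11, job_B:*/6, job_C:*/11, job_D:*/18}
Op 7: register job_A */6 -> active={job_A:*/6, job_B:*/6, job_C:*/11, job_D:*/18}
Op 8: unregister job_A -> active={job_B:*/6, job_C:*/11, job_D:*/18}
Op 9: register job_C */18 -> active={job_B:*/6, job_C:*/18, job_D:*/18}
Op 10: register job_E */18 -> active={job_B:*/6, job_C:*/18, job_D:*/18, job_E:*/18}
Op 11: register job_E */16 -> active={job_B:*/6, job_C:*/18, job_D:*/18, job_E:*/16}
Op 12: unregister job_C -> active={job_B:*/6, job_D:*/18, job_E:*/16}
Op 13: unregister job_E -> active={job_B:*/6, job_D:*/18}
  job_B: interval 6, next fire after T=218 is 222
  job_D: interval 18, next fire after T=218 is 234
Earliest fire time = 222 (job job_B)

Answer: 222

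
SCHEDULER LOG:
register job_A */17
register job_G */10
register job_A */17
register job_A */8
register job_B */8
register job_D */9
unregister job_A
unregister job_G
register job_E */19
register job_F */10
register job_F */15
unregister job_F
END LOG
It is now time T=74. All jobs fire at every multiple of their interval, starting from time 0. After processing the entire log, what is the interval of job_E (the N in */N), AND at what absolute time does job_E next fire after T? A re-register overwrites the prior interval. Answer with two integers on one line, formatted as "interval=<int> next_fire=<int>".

Op 1: register job_A */17 -> active={job_A:*/17}
Op 2: register job_G */10 -> active={job_A:*/17, job_G:*/10}
Op 3: register job_A */17 -> active={job_A:*/17, job_G:*/10}
Op 4: register job_A */8 -> active={job_A:*/8, job_G:*/10}
Op 5: register job_B */8 -> active={job_A:*/8, job_B:*/8, job_G:*/10}
Op 6: register job_D */9 -> active={job_A:*/8, job_B:*/8, job_D:*/9, job_G:*/10}
Op 7: unregister job_A -> active={job_B:*/8, job_D:*/9, job_G:*/10}
Op 8: unregister job_G -> active={job_B:*/8, job_D:*/9}
Op 9: register job_E */19 -> active={job_B:*/8, job_D:*/9, job_E:*/19}
Op 10: register job_F */10 -> active={job_B:*/8, job_D:*/9, job_E:*/19, job_F:*/10}
Op 11: register job_F */15 -> active={job_B:*/8, job_D:*/9, job_E:*/19, job_F:*/15}
Op 12: unregister job_F -> active={job_B:*/8, job_D:*/9, job_E:*/19}
Final interval of job_E = 19
Next fire of job_E after T=74: (74//19+1)*19 = 76

Answer: interval=19 next_fire=76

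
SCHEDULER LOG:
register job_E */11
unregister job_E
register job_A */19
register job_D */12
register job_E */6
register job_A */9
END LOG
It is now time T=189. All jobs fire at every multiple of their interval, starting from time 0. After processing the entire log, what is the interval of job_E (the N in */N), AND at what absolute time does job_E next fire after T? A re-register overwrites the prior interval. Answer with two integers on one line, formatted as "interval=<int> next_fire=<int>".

Answer: interval=6 next_fire=192

Derivation:
Op 1: register job_E */11 -> active={job_E:*/11}
Op 2: unregister job_E -> active={}
Op 3: register job_A */19 -> active={job_A:*/19}
Op 4: register job_D */12 -> active={job_A:*/19, job_D:*/12}
Op 5: register job_E */6 -> active={job_A:*/19, job_D:*/12, job_E:*/6}
Op 6: register job_A */9 -> active={job_A:*/9, job_D:*/12, job_E:*/6}
Final interval of job_E = 6
Next fire of job_E after T=189: (189//6+1)*6 = 192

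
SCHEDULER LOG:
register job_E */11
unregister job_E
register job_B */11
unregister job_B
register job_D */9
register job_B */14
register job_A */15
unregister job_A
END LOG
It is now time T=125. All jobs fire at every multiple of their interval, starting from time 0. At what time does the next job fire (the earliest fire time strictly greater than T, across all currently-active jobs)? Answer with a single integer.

Op 1: register job_E */11 -> active={job_E:*/11}
Op 2: unregister job_E -> active={}
Op 3: register job_B */11 -> active={job_B:*/11}
Op 4: unregister job_B -> active={}
Op 5: register job_D */9 -> active={job_D:*/9}
Op 6: register job_B */14 -> active={job_B:*/14, job_D:*/9}
Op 7: register job_A */15 -> active={job_A:*/15, job_B:*/14, job_D:*/9}
Op 8: unregister job_A -> active={job_B:*/14, job_D:*/9}
  job_B: interval 14, next fire after T=125 is 126
  job_D: interval 9, next fire after T=125 is 126
Earliest fire time = 126 (job job_B)

Answer: 126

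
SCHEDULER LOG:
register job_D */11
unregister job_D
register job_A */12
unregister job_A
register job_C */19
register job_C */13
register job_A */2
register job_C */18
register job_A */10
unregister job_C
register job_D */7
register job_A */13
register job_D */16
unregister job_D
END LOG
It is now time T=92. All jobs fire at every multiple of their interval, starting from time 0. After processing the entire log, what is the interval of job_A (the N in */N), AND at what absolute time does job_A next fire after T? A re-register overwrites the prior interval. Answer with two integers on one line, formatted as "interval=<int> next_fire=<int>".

Answer: interval=13 next_fire=104

Derivation:
Op 1: register job_D */11 -> active={job_D:*/11}
Op 2: unregister job_D -> active={}
Op 3: register job_A */12 -> active={job_A:*/12}
Op 4: unregister job_A -> active={}
Op 5: register job_C */19 -> active={job_C:*/19}
Op 6: register job_C */13 -> active={job_C:*/13}
Op 7: register job_A */2 -> active={job_A:*/2, job_C:*/13}
Op 8: register job_C */18 -> active={job_A:*/2, job_C:*/18}
Op 9: register job_A */10 -> active={job_A:*/10, job_C:*/18}
Op 10: unregister job_C -> active={job_A:*/10}
Op 11: register job_D */7 -> active={job_A:*/10, job_D:*/7}
Op 12: register job_A */13 -> active={job_A:*/13, job_D:*/7}
Op 13: register job_D */16 -> active={job_A:*/13, job_D:*/16}
Op 14: unregister job_D -> active={job_A:*/13}
Final interval of job_A = 13
Next fire of job_A after T=92: (92//13+1)*13 = 104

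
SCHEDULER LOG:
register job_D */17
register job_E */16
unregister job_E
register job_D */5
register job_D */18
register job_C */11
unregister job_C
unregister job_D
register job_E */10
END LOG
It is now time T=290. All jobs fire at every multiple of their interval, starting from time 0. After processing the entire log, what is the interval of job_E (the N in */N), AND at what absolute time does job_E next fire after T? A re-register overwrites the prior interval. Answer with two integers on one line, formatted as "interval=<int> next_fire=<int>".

Answer: interval=10 next_fire=300

Derivation:
Op 1: register job_D */17 -> active={job_D:*/17}
Op 2: register job_E */16 -> active={job_D:*/17, job_E:*/16}
Op 3: unregister job_E -> active={job_D:*/17}
Op 4: register job_D */5 -> active={job_D:*/5}
Op 5: register job_D */18 -> active={job_D:*/18}
Op 6: register job_C */11 -> active={job_C:*/11, job_D:*/18}
Op 7: unregister job_C -> active={job_D:*/18}
Op 8: unregister job_D -> active={}
Op 9: register job_E */10 -> active={job_E:*/10}
Final interval of job_E = 10
Next fire of job_E after T=290: (290//10+1)*10 = 300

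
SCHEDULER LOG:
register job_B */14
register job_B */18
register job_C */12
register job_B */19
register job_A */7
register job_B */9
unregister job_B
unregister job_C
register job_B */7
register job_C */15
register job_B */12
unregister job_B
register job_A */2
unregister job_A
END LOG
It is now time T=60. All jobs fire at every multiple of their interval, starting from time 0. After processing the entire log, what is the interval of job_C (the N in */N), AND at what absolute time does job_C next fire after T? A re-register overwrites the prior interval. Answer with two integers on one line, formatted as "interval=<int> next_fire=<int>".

Answer: interval=15 next_fire=75

Derivation:
Op 1: register job_B */14 -> active={job_B:*/14}
Op 2: register job_B */18 -> active={job_B:*/18}
Op 3: register job_C */12 -> active={job_B:*/18, job_C:*/12}
Op 4: register job_B */19 -> active={job_B:*/19, job_C:*/12}
Op 5: register job_A */7 -> active={job_A:*/7, job_B:*/19, job_C:*/12}
Op 6: register job_B */9 -> active={job_A:*/7, job_B:*/9, job_C:*/12}
Op 7: unregister job_B -> active={job_A:*/7, job_C:*/12}
Op 8: unregister job_C -> active={job_A:*/7}
Op 9: register job_B */7 -> active={job_A:*/7, job_B:*/7}
Op 10: register job_C */15 -> active={job_A:*/7, job_B:*/7, job_C:*/15}
Op 11: register job_B */12 -> active={job_A:*/7, job_B:*/12, job_C:*/15}
Op 12: unregister job_B -> active={job_A:*/7, job_C:*/15}
Op 13: register job_A */2 -> active={job_A:*/2, job_C:*/15}
Op 14: unregister job_A -> active={job_C:*/15}
Final interval of job_C = 15
Next fire of job_C after T=60: (60//15+1)*15 = 75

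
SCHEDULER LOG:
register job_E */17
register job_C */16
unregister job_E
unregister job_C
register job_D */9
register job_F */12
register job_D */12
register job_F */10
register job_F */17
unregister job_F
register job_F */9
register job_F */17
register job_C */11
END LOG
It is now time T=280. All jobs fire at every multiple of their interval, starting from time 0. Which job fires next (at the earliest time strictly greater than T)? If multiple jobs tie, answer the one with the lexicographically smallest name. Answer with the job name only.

Op 1: register job_E */17 -> active={job_E:*/17}
Op 2: register job_C */16 -> active={job_C:*/16, job_E:*/17}
Op 3: unregister job_E -> active={job_C:*/16}
Op 4: unregister job_C -> active={}
Op 5: register job_D */9 -> active={job_D:*/9}
Op 6: register job_F */12 -> active={job_D:*/9, job_F:*/12}
Op 7: register job_D */12 -> active={job_D:*/12, job_F:*/12}
Op 8: register job_F */10 -> active={job_D:*/12, job_F:*/10}
Op 9: register job_F */17 -> active={job_D:*/12, job_F:*/17}
Op 10: unregister job_F -> active={job_D:*/12}
Op 11: register job_F */9 -> active={job_D:*/12, job_F:*/9}
Op 12: register job_F */17 -> active={job_D:*/12, job_F:*/17}
Op 13: register job_C */11 -> active={job_C:*/11, job_D:*/12, job_F:*/17}
  job_C: interval 11, next fire after T=280 is 286
  job_D: interval 12, next fire after T=280 is 288
  job_F: interval 17, next fire after T=280 is 289
Earliest = 286, winner (lex tiebreak) = job_C

Answer: job_C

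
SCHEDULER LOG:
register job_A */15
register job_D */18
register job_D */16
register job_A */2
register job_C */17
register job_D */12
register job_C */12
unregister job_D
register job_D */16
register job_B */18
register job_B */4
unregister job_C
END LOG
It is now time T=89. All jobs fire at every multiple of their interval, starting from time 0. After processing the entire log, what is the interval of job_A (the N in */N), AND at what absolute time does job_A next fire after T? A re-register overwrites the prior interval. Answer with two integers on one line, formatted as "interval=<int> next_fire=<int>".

Op 1: register job_A */15 -> active={job_A:*/15}
Op 2: register job_D */18 -> active={job_A:*/15, job_D:*/18}
Op 3: register job_D */16 -> active={job_A:*/15, job_D:*/16}
Op 4: register job_A */2 -> active={job_A:*/2, job_D:*/16}
Op 5: register job_C */17 -> active={job_A:*/2, job_C:*/17, job_D:*/16}
Op 6: register job_D */12 -> active={job_A:*/2, job_C:*/17, job_D:*/12}
Op 7: register job_C */12 -> active={job_A:*/2, job_C:*/12, job_D:*/12}
Op 8: unregister job_D -> active={job_A:*/2, job_C:*/12}
Op 9: register job_D */16 -> active={job_A:*/2, job_C:*/12, job_D:*/16}
Op 10: register job_B */18 -> active={job_A:*/2, job_B:*/18, job_C:*/12, job_D:*/16}
Op 11: register job_B */4 -> active={job_A:*/2, job_B:*/4, job_C:*/12, job_D:*/16}
Op 12: unregister job_C -> active={job_A:*/2, job_B:*/4, job_D:*/16}
Final interval of job_A = 2
Next fire of job_A after T=89: (89//2+1)*2 = 90

Answer: interval=2 next_fire=90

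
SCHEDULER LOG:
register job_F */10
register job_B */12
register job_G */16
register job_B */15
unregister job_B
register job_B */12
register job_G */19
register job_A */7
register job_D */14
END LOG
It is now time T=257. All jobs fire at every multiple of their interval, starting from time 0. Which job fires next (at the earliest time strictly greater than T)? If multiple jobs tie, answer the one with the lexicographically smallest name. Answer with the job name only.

Answer: job_A

Derivation:
Op 1: register job_F */10 -> active={job_F:*/10}
Op 2: register job_B */12 -> active={job_B:*/12, job_F:*/10}
Op 3: register job_G */16 -> active={job_B:*/12, job_F:*/10, job_G:*/16}
Op 4: register job_B */15 -> active={job_B:*/15, job_F:*/10, job_G:*/16}
Op 5: unregister job_B -> active={job_F:*/10, job_G:*/16}
Op 6: register job_B */12 -> active={job_B:*/12, job_F:*/10, job_G:*/16}
Op 7: register job_G */19 -> active={job_B:*/12, job_F:*/10, job_G:*/19}
Op 8: register job_A */7 -> active={job_A:*/7, job_B:*/12, job_F:*/10, job_G:*/19}
Op 9: register job_D */14 -> active={job_A:*/7, job_B:*/12, job_D:*/14, job_F:*/10, job_G:*/19}
  job_A: interval 7, next fire after T=257 is 259
  job_B: interval 12, next fire after T=257 is 264
  job_D: interval 14, next fire after T=257 is 266
  job_F: interval 10, next fire after T=257 is 260
  job_G: interval 19, next fire after T=257 is 266
Earliest = 259, winner (lex tiebreak) = job_A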